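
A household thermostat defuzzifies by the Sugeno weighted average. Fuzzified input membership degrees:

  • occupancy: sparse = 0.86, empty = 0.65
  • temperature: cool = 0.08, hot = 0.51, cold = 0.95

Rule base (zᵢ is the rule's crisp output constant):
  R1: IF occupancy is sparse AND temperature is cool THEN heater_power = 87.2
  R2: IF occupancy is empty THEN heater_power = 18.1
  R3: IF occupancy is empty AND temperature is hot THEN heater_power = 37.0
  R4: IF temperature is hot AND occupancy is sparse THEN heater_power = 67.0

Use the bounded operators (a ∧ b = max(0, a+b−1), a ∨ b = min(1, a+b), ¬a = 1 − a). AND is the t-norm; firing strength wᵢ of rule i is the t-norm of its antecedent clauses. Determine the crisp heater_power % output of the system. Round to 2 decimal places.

36.00

R1 (z=87.2): sparse=0.86, cool=0.08; AND[max(0, a+b−1)] → w = 0.00
R2 (z=18.1): empty=0.65 → w = 0.65
R3 (z=37.0): empty=0.65, hot=0.51; AND[max(0, a+b−1)] → w = 0.16
R4 (z=67.0): hot=0.51, sparse=0.86; AND[max(0, a+b−1)] → w = 0.37
Weighted average = (0.00·87.2 + 0.65·18.1 + 0.16·37.0 + 0.37·67.0) / (0.00 + 0.65 + 0.16 + 0.37)
  = 42.4750 / 1.1800 = 36.00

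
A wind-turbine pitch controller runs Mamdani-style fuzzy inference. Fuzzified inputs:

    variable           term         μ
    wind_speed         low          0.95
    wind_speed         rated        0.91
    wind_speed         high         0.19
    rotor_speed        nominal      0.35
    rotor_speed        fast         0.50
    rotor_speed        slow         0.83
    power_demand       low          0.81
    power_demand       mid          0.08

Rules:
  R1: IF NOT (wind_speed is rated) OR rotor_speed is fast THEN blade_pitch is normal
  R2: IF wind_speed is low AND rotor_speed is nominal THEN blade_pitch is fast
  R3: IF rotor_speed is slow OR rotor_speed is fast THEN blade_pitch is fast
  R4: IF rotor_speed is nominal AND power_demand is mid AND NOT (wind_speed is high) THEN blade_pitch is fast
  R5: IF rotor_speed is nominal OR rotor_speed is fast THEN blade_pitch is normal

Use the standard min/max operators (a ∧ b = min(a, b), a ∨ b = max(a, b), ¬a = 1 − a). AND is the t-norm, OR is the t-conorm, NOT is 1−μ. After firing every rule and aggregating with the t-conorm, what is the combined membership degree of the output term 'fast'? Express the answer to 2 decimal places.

R1: ¬rated=1−0.91=0.09, fast=0.50; OR[max(a, b)] → w = 0.50
R2: low=0.95, nominal=0.35; AND[min(a, b)] → w = 0.35
R3: slow=0.83, fast=0.50; OR[max(a, b)] → w = 0.83
R4: nominal=0.35, mid=0.08, ¬high=1−0.19=0.81; AND[min(a, b)] → w = 0.08
R5: nominal=0.35, fast=0.50; OR[max(a, b)] → w = 0.50
Rules with consequent 'fast': {R2, R3, R4} → strengths 0.35, 0.83, 0.08
Aggregate via t-conorm [max(a, b)]: 0.83

0.83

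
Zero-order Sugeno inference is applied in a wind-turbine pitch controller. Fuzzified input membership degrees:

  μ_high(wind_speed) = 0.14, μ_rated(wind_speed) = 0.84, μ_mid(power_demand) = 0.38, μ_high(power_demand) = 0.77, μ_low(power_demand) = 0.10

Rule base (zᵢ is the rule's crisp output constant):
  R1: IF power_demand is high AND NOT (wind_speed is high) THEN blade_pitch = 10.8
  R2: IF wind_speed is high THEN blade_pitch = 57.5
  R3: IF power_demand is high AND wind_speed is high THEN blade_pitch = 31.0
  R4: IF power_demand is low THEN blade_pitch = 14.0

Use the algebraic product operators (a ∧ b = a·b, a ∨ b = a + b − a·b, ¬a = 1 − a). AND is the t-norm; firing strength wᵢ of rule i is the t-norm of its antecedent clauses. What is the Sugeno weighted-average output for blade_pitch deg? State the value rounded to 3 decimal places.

19.746

R1 (z=10.8): high=0.77, ¬high=1−0.14=0.86; AND[a·b] → w = 0.6622
R2 (z=57.5): high=0.14 → w = 0.1400
R3 (z=31.0): high=0.77, high=0.14; AND[a·b] → w = 0.1078
R4 (z=14.0): low=0.10 → w = 0.1000
Weighted average = (0.6622·10.8 + 0.1400·57.5 + 0.1078·31.0 + 0.1000·14.0) / (0.6622 + 0.1400 + 0.1078 + 0.1000)
  = 19.9436 / 1.0100 = 19.746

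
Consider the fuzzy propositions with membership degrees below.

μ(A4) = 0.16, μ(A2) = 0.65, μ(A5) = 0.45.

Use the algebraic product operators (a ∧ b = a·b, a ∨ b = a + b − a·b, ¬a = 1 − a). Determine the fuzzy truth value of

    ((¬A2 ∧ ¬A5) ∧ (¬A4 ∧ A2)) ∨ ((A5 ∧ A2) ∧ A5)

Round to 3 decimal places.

¬A2 = 1 − 0.6500 = 0.3500
¬A5 = 1 − 0.4500 = 0.5500
¬A2 ∧ ¬A5 = a·b on (0.3500, 0.5500) = 0.1925
¬A4 = 1 − 0.1600 = 0.8400
¬A4 ∧ A2 = a·b on (0.8400, 0.6500) = 0.5460
(¬A2 ∧ ¬A5) ∧ (¬A4 ∧ A2) = a·b on (0.1925, 0.5460) = 0.1051
A5 ∧ A2 = a·b on (0.4500, 0.6500) = 0.2925
(A5 ∧ A2) ∧ A5 = a·b on (0.2925, 0.4500) = 0.1316
((¬A2 ∧ ¬A5) ∧ (¬A4 ∧ A2)) ∨ ((A5 ∧ A2) ∧ A5) = a + b − a·b on (0.1051, 0.1316) = 0.2229

0.223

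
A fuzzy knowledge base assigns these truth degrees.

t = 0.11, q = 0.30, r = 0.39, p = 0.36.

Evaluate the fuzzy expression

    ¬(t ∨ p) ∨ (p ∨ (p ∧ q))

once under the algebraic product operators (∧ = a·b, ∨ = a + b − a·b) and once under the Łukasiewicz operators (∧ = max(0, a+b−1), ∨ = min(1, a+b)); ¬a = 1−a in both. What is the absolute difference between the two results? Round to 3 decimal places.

Under algebraic product:
  t ∨ p = a + b − a·b on (0.1100, 0.3600) = 0.4304
  ¬(t ∨ p) = 1 − 0.4304 = 0.5696
  p ∧ q = a·b on (0.3600, 0.3000) = 0.1080
  p ∨ (p ∧ q) = a + b − a·b on (0.3600, 0.1080) = 0.4291
  ¬(t ∨ p) ∨ (p ∨ (p ∧ q)) = a + b − a·b on (0.5696, 0.4291) = 0.7543
  → value = 0.7543
Under Łukasiewicz:
  t ∨ p = min(1, a+b) on (0.11, 0.36) = 0.47
  ¬(t ∨ p) = 1 − 0.47 = 0.53
  p ∧ q = max(0, a+b−1) on (0.36, 0.30) = 0.00
  p ∨ (p ∧ q) = min(1, a+b) on (0.36, 0.00) = 0.36
  ¬(t ∨ p) ∨ (p ∨ (p ∧ q)) = min(1, a+b) on (0.53, 0.36) = 0.89
  → value = 0.8900
|0.7543 − 0.8900| = 0.136

0.136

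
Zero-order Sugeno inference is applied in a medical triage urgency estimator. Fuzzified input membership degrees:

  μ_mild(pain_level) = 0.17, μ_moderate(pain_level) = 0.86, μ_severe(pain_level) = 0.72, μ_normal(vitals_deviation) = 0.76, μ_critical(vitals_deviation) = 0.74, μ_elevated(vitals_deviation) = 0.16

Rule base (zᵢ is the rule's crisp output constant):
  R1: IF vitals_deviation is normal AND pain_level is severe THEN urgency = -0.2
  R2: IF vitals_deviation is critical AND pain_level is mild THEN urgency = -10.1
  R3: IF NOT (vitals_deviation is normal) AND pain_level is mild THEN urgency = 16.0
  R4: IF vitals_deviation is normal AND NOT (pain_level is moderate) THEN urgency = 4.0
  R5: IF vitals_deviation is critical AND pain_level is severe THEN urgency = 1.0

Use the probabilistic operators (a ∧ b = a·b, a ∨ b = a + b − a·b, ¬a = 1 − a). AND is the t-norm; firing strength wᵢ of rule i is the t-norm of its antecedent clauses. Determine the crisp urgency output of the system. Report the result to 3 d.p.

0.171

R1 (z=-0.2): normal=0.76, severe=0.72; AND[a·b] → w = 0.5472
R2 (z=-10.1): critical=0.74, mild=0.17; AND[a·b] → w = 0.1258
R3 (z=16.0): ¬normal=1−0.76=0.24, mild=0.17; AND[a·b] → w = 0.0408
R4 (z=4.0): normal=0.76, ¬moderate=1−0.86=0.14; AND[a·b] → w = 0.1064
R5 (z=1.0): critical=0.74, severe=0.72; AND[a·b] → w = 0.5328
Weighted average = (0.5472·-0.2 + 0.1258·-10.1 + 0.0408·16.0 + 0.1064·4.0 + 0.5328·1.0) / (0.5472 + 0.1258 + 0.0408 + 0.1064 + 0.5328)
  = 0.2312 / 1.3530 = 0.171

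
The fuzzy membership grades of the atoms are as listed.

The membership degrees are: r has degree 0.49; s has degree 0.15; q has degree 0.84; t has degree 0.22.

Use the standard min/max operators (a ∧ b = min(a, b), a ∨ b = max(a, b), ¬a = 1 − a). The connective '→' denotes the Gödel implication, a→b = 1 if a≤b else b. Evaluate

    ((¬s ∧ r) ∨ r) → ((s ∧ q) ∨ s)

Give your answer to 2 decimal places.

0.15

¬s = 1 − 0.15 = 0.85
¬s ∧ r = min(a, b) on (0.85, 0.49) = 0.49
(¬s ∧ r) ∨ r = max(a, b) on (0.49, 0.49) = 0.49
s ∧ q = min(a, b) on (0.15, 0.84) = 0.15
(s ∧ q) ∨ s = max(a, b) on (0.15, 0.15) = 0.15
((¬s ∧ r) ∨ r) → ((s ∧ q) ∨ s)  [Gödel: 1 if a≤b else b] with a=0.49, b=0.15 → 0.15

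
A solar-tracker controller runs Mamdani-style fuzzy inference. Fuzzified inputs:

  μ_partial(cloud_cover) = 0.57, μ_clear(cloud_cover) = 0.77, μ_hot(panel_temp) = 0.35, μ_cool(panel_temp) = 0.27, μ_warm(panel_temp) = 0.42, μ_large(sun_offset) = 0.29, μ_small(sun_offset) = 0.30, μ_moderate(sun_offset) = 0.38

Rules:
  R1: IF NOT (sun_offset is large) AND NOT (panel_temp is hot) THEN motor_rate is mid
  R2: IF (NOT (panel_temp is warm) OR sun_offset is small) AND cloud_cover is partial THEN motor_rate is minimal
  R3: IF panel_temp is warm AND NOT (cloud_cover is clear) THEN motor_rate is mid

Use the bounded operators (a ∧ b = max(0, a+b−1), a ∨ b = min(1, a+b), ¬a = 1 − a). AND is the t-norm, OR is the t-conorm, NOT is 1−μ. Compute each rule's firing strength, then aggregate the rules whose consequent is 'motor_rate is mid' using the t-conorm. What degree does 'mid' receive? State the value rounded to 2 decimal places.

0.36

R1: ¬large=1−0.29=0.71, ¬hot=1−0.35=0.65; AND[max(0, a+b−1)] → w = 0.36
R2: (¬warm=1−0.42=0.58 OR small=0.30) = 0.88; AND[max(0, a+b−1)] with partial=0.57 → w = 0.45
R3: warm=0.42, ¬clear=1−0.77=0.23; AND[max(0, a+b−1)] → w = 0.00
Rules with consequent 'mid': {R1, R3} → strengths 0.36, 0.00
Aggregate via t-conorm [min(1, a+b)]: 0.36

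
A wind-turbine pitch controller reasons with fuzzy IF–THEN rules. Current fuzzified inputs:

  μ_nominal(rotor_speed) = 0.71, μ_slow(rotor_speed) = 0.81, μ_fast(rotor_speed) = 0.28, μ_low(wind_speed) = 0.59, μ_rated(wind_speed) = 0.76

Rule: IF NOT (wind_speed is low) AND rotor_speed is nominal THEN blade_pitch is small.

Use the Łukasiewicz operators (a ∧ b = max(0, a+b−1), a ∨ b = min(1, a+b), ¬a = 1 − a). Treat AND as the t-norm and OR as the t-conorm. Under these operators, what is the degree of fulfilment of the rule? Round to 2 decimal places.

0.12

firing strength: ¬low=1−0.59=0.41, nominal=0.71; AND[max(0, a+b−1)] → w = 0.12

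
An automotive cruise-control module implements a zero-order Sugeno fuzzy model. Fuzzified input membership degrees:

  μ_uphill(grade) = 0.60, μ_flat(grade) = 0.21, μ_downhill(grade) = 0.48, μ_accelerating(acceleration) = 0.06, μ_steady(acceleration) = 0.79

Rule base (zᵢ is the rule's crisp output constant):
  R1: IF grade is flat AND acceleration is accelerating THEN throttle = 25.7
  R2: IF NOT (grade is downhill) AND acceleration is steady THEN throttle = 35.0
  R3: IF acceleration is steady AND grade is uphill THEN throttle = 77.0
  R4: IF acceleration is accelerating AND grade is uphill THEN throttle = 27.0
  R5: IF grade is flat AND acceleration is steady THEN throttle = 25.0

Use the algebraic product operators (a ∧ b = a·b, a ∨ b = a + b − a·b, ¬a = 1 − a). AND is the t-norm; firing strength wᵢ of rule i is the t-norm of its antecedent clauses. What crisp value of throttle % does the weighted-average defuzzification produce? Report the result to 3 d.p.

51.232

R1 (z=25.7): flat=0.21, accelerating=0.06; AND[a·b] → w = 0.0126
R2 (z=35.0): ¬downhill=1−0.48=0.52, steady=0.79; AND[a·b] → w = 0.4108
R3 (z=77.0): steady=0.79, uphill=0.60; AND[a·b] → w = 0.4740
R4 (z=27.0): accelerating=0.06, uphill=0.60; AND[a·b] → w = 0.0360
R5 (z=25.0): flat=0.21, steady=0.79; AND[a·b] → w = 0.1659
Weighted average = (0.0126·25.7 + 0.4108·35.0 + 0.4740·77.0 + 0.0360·27.0 + 0.1659·25.0) / (0.0126 + 0.4108 + 0.4740 + 0.0360 + 0.1659)
  = 56.3193 / 1.0993 = 51.232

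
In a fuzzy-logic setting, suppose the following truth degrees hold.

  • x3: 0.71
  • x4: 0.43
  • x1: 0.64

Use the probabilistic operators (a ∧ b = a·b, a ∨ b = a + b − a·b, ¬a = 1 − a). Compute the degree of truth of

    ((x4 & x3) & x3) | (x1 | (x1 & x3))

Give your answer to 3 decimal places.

0.846

x4 & x3 = a·b on (0.4300, 0.7100) = 0.3053
(x4 & x3) & x3 = a·b on (0.3053, 0.7100) = 0.2168
x1 & x3 = a·b on (0.6400, 0.7100) = 0.4544
x1 | (x1 & x3) = a + b − a·b on (0.6400, 0.4544) = 0.8036
((x4 & x3) & x3) | (x1 | (x1 & x3)) = a + b − a·b on (0.2168, 0.8036) = 0.8462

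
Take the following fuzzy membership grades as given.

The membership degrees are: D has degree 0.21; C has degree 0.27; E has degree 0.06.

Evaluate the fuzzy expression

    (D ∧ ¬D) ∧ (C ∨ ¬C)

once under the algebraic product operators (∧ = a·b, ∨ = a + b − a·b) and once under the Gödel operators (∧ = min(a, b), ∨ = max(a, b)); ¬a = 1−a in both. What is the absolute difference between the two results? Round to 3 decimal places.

Under algebraic product:
  ¬D = 1 − 0.2100 = 0.7900
  D ∧ ¬D = a·b on (0.2100, 0.7900) = 0.1659
  ¬C = 1 − 0.2700 = 0.7300
  C ∨ ¬C = a + b − a·b on (0.2700, 0.7300) = 0.8029
  (D ∧ ¬D) ∧ (C ∨ ¬C) = a·b on (0.1659, 0.8029) = 0.1332
  → value = 0.1332
Under Gödel:
  ¬D = 1 − 0.21 = 0.79
  D ∧ ¬D = min(a, b) on (0.21, 0.79) = 0.21
  ¬C = 1 − 0.27 = 0.73
  C ∨ ¬C = max(a, b) on (0.27, 0.73) = 0.73
  (D ∧ ¬D) ∧ (C ∨ ¬C) = min(a, b) on (0.21, 0.73) = 0.21
  → value = 0.2100
|0.1332 − 0.2100| = 0.077

0.077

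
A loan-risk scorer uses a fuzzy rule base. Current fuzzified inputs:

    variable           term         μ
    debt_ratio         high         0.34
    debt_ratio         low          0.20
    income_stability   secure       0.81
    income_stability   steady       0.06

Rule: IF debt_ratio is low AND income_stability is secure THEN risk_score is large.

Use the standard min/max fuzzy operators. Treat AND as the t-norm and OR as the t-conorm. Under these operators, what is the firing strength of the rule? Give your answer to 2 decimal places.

0.20

firing strength: low=0.20, secure=0.81; AND[min(a, b)] → w = 0.20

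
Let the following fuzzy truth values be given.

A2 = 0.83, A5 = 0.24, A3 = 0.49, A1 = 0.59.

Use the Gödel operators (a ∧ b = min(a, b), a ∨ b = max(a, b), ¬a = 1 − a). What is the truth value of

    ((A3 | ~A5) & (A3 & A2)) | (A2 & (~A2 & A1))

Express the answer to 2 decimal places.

~A5 = 1 − 0.24 = 0.76
A3 | ~A5 = max(a, b) on (0.49, 0.76) = 0.76
A3 & A2 = min(a, b) on (0.49, 0.83) = 0.49
(A3 | ~A5) & (A3 & A2) = min(a, b) on (0.76, 0.49) = 0.49
~A2 = 1 − 0.83 = 0.17
~A2 & A1 = min(a, b) on (0.17, 0.59) = 0.17
A2 & (~A2 & A1) = min(a, b) on (0.83, 0.17) = 0.17
((A3 | ~A5) & (A3 & A2)) | (A2 & (~A2 & A1)) = max(a, b) on (0.49, 0.17) = 0.49

0.49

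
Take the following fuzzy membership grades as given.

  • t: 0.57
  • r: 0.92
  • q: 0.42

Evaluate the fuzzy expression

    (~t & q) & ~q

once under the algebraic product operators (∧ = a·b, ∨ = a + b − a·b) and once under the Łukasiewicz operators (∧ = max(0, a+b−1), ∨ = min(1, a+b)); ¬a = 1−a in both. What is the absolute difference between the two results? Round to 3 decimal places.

Under algebraic product:
  ~t = 1 − 0.5700 = 0.4300
  ~t & q = a·b on (0.4300, 0.4200) = 0.1806
  ~q = 1 − 0.4200 = 0.5800
  (~t & q) & ~q = a·b on (0.1806, 0.5800) = 0.1047
  → value = 0.1047
Under Łukasiewicz:
  ~t = 1 − 0.57 = 0.43
  ~t & q = max(0, a+b−1) on (0.43, 0.42) = 0.00
  ~q = 1 − 0.42 = 0.58
  (~t & q) & ~q = max(0, a+b−1) on (0.00, 0.58) = 0.00
  → value = 0.0000
|0.1047 − 0.0000| = 0.105

0.105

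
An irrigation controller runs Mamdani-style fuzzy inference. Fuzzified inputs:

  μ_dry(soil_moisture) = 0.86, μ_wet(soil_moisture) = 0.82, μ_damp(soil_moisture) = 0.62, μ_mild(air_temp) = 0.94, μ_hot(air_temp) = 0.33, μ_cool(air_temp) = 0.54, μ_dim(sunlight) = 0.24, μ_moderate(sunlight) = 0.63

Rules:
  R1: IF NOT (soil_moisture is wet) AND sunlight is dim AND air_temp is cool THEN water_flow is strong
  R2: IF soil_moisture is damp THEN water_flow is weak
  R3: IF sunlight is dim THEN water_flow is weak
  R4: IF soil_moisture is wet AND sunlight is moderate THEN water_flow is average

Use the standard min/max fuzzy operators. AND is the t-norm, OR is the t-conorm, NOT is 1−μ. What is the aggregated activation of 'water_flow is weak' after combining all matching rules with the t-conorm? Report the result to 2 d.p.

0.62

R1: ¬wet=1−0.82=0.18, dim=0.24, cool=0.54; AND[min(a, b)] → w = 0.18
R2: damp=0.62 → w = 0.62
R3: dim=0.24 → w = 0.24
R4: wet=0.82, moderate=0.63; AND[min(a, b)] → w = 0.63
Rules with consequent 'weak': {R2, R3} → strengths 0.62, 0.24
Aggregate via t-conorm [max(a, b)]: 0.62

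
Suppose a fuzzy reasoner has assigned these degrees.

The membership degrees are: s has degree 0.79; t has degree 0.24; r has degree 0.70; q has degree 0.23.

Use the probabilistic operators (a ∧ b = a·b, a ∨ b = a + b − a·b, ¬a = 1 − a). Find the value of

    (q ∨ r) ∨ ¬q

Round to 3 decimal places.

0.947

q ∨ r = a + b − a·b on (0.2300, 0.7000) = 0.7690
¬q = 1 − 0.2300 = 0.7700
(q ∨ r) ∨ ¬q = a + b − a·b on (0.7690, 0.7700) = 0.9469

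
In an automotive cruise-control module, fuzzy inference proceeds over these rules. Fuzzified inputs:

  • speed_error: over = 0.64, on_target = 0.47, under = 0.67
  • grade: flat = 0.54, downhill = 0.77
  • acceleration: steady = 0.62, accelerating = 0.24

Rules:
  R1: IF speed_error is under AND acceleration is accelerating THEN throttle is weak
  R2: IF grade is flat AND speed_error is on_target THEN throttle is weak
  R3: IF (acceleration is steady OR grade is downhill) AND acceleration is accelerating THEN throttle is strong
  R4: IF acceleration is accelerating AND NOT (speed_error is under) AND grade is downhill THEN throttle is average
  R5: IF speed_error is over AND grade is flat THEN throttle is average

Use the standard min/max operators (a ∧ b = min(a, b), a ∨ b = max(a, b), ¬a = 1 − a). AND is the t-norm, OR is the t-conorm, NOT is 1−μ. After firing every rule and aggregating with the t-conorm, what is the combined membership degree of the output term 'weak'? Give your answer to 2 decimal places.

0.47

R1: under=0.67, accelerating=0.24; AND[min(a, b)] → w = 0.24
R2: flat=0.54, on_target=0.47; AND[min(a, b)] → w = 0.47
R3: (steady=0.62 OR downhill=0.77) = 0.77; AND[min(a, b)] with accelerating=0.24 → w = 0.24
R4: accelerating=0.24, ¬under=1−0.67=0.33, downhill=0.77; AND[min(a, b)] → w = 0.24
R5: over=0.64, flat=0.54; AND[min(a, b)] → w = 0.54
Rules with consequent 'weak': {R1, R2} → strengths 0.24, 0.47
Aggregate via t-conorm [max(a, b)]: 0.47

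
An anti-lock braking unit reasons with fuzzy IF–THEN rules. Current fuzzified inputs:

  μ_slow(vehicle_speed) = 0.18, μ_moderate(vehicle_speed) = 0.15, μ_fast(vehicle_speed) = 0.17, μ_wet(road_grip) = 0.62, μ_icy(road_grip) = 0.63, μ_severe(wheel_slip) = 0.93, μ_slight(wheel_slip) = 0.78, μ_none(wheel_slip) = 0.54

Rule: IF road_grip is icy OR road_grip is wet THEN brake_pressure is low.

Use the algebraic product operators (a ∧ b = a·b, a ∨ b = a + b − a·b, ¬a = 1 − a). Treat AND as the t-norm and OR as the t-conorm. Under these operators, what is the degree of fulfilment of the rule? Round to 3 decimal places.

0.859

firing strength: icy=0.63, wet=0.62; OR[a + b − a·b] → w = 0.8594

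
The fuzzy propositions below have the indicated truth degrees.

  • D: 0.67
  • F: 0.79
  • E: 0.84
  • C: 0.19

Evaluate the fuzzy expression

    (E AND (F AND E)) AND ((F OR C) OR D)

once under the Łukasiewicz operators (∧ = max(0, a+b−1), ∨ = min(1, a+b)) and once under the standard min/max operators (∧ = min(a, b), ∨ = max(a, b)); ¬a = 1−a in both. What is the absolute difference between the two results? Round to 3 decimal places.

Under Łukasiewicz:
  F AND E = max(0, a+b−1) on (0.79, 0.84) = 0.63
  E AND (F AND E) = max(0, a+b−1) on (0.84, 0.63) = 0.47
  F OR C = min(1, a+b) on (0.79, 0.19) = 0.98
  (F OR C) OR D = min(1, a+b) on (0.98, 0.67) = 1.00
  (E AND (F AND E)) AND ((F OR C) OR D) = max(0, a+b−1) on (0.47, 1.00) = 0.47
  → value = 0.4700
Under standard min/max:
  F AND E = min(a, b) on (0.79, 0.84) = 0.79
  E AND (F AND E) = min(a, b) on (0.84, 0.79) = 0.79
  F OR C = max(a, b) on (0.79, 0.19) = 0.79
  (F OR C) OR D = max(a, b) on (0.79, 0.67) = 0.79
  (E AND (F AND E)) AND ((F OR C) OR D) = min(a, b) on (0.79, 0.79) = 0.79
  → value = 0.7900
|0.4700 − 0.7900| = 0.320

0.320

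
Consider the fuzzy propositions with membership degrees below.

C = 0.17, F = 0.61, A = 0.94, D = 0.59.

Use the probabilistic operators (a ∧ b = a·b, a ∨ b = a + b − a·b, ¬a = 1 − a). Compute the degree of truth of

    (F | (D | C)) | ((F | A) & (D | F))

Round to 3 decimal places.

0.976

D | C = a + b − a·b on (0.5900, 0.1700) = 0.6597
F | (D | C) = a + b − a·b on (0.6100, 0.6597) = 0.8673
F | A = a + b − a·b on (0.6100, 0.9400) = 0.9766
D | F = a + b − a·b on (0.5900, 0.6100) = 0.8401
(F | A) & (D | F) = a·b on (0.9766, 0.8401) = 0.8204
(F | (D | C)) | ((F | A) & (D | F)) = a + b − a·b on (0.8673, 0.8204) = 0.9762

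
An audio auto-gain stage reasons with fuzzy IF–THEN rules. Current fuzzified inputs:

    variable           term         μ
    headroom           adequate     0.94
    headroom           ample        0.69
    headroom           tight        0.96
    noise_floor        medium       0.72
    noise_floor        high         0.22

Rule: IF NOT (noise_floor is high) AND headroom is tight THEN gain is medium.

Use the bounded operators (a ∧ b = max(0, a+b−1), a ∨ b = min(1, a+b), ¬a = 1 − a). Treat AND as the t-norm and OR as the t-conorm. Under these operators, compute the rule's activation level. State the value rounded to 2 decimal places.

0.74

firing strength: ¬high=1−0.22=0.78, tight=0.96; AND[max(0, a+b−1)] → w = 0.74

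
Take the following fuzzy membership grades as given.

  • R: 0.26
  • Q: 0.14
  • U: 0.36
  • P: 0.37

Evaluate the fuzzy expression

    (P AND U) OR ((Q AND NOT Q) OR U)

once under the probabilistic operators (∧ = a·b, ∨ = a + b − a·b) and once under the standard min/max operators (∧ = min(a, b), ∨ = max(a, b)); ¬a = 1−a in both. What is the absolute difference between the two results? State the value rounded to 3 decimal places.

Under probabilistic:
  P AND U = a·b on (0.3700, 0.3600) = 0.1332
  NOT Q = 1 − 0.1400 = 0.8600
  Q AND NOT Q = a·b on (0.1400, 0.8600) = 0.1204
  (Q AND NOT Q) OR U = a + b − a·b on (0.1204, 0.3600) = 0.4371
  (P AND U) OR ((Q AND NOT Q) OR U) = a + b − a·b on (0.1332, 0.4371) = 0.5120
  → value = 0.5120
Under standard min/max:
  P AND U = min(a, b) on (0.37, 0.36) = 0.36
  NOT Q = 1 − 0.14 = 0.86
  Q AND NOT Q = min(a, b) on (0.14, 0.86) = 0.14
  (Q AND NOT Q) OR U = max(a, b) on (0.14, 0.36) = 0.36
  (P AND U) OR ((Q AND NOT Q) OR U) = max(a, b) on (0.36, 0.36) = 0.36
  → value = 0.3600
|0.5120 − 0.3600| = 0.152

0.152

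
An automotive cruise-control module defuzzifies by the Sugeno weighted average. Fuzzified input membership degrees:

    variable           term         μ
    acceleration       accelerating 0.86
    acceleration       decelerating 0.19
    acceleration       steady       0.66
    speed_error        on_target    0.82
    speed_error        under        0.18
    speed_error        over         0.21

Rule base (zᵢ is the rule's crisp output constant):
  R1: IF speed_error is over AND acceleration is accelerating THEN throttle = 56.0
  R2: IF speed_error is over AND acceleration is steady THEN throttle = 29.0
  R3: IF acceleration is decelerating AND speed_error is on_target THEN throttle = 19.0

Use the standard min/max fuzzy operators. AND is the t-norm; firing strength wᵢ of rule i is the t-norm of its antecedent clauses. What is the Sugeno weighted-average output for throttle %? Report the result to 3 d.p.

35.180

R1 (z=56.0): over=0.21, accelerating=0.86; AND[min(a, b)] → w = 0.21
R2 (z=29.0): over=0.21, steady=0.66; AND[min(a, b)] → w = 0.21
R3 (z=19.0): decelerating=0.19, on_target=0.82; AND[min(a, b)] → w = 0.19
Weighted average = (0.21·56.0 + 0.21·29.0 + 0.19·19.0) / (0.21 + 0.21 + 0.19)
  = 21.4600 / 0.6100 = 35.180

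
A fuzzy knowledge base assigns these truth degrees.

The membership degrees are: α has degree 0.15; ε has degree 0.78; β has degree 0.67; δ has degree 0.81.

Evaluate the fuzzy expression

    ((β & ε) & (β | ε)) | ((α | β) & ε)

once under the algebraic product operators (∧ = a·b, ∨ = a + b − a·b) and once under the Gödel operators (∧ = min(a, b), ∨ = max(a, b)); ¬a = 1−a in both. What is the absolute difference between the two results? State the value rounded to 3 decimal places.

0.104

Under algebraic product:
  β & ε = a·b on (0.6700, 0.7800) = 0.5226
  β | ε = a + b − a·b on (0.6700, 0.7800) = 0.9274
  (β & ε) & (β | ε) = a·b on (0.5226, 0.9274) = 0.4847
  α | β = a + b − a·b on (0.1500, 0.6700) = 0.7195
  (α | β) & ε = a·b on (0.7195, 0.7800) = 0.5612
  ((β & ε) & (β | ε)) | ((α | β) & ε) = a + b − a·b on (0.4847, 0.5612) = 0.7739
  → value = 0.7739
Under Gödel:
  β & ε = min(a, b) on (0.67, 0.78) = 0.67
  β | ε = max(a, b) on (0.67, 0.78) = 0.78
  (β & ε) & (β | ε) = min(a, b) on (0.67, 0.78) = 0.67
  α | β = max(a, b) on (0.15, 0.67) = 0.67
  (α | β) & ε = min(a, b) on (0.67, 0.78) = 0.67
  ((β & ε) & (β | ε)) | ((α | β) & ε) = max(a, b) on (0.67, 0.67) = 0.67
  → value = 0.6700
|0.7739 − 0.6700| = 0.104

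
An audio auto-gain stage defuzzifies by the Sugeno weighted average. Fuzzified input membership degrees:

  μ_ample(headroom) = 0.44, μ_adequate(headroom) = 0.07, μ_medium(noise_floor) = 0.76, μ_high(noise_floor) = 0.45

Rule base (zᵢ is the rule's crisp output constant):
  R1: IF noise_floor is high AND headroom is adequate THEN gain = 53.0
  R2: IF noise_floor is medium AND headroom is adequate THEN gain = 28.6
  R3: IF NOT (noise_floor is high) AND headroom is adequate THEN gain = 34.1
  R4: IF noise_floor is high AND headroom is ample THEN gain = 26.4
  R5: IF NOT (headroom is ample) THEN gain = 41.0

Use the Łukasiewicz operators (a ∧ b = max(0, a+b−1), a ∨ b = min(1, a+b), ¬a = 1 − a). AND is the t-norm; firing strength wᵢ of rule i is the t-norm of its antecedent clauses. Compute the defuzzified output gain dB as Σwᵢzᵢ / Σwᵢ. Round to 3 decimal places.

R1 (z=53.0): high=0.45, adequate=0.07; AND[max(0, a+b−1)] → w = 0.00
R2 (z=28.6): medium=0.76, adequate=0.07; AND[max(0, a+b−1)] → w = 0.00
R3 (z=34.1): ¬high=1−0.45=0.55, adequate=0.07; AND[max(0, a+b−1)] → w = 0.00
R4 (z=26.4): high=0.45, ample=0.44; AND[max(0, a+b−1)] → w = 0.00
R5 (z=41.0): ¬ample=1−0.44=0.56 → w = 0.56
Weighted average = (0.00·53.0 + 0.00·28.6 + 0.00·34.1 + 0.00·26.4 + 0.56·41.0) / (0.00 + 0.00 + 0.00 + 0.00 + 0.56)
  = 22.9600 / 0.5600 = 41.000

41.000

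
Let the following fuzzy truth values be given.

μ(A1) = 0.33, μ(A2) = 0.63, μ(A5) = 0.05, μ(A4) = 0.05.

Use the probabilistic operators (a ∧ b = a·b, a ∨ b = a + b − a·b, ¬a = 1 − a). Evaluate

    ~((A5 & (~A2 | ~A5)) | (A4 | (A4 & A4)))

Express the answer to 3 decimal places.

0.902

~A2 = 1 − 0.6300 = 0.3700
~A5 = 1 − 0.0500 = 0.9500
~A2 | ~A5 = a + b − a·b on (0.3700, 0.9500) = 0.9685
A5 & (~A2 | ~A5) = a·b on (0.0500, 0.9685) = 0.0484
A4 & A4 = a·b on (0.0500, 0.0500) = 0.0025
A4 | (A4 & A4) = a + b − a·b on (0.0500, 0.0025) = 0.0524
(A5 & (~A2 | ~A5)) | (A4 | (A4 & A4)) = a + b − a·b on (0.0484, 0.0524) = 0.0983
~((A5 & (~A2 | ~A5)) | (A4 | (A4 & A4))) = 1 − 0.0983 = 0.9017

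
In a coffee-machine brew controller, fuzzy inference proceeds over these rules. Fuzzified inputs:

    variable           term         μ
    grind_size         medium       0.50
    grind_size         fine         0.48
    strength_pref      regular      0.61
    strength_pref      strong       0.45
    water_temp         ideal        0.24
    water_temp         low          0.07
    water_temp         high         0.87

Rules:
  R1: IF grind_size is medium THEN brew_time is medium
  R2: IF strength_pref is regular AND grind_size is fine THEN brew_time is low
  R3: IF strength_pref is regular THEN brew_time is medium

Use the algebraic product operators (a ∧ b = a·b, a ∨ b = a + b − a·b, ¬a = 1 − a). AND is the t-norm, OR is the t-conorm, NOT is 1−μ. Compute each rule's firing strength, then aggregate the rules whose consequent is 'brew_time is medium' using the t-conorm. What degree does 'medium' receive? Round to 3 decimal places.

R1: medium=0.50 → w = 0.5000
R2: regular=0.61, fine=0.48; AND[a·b] → w = 0.2928
R3: regular=0.61 → w = 0.6100
Rules with consequent 'medium': {R1, R3} → strengths 0.5000, 0.6100
Aggregate via t-conorm [a + b − a·b]: 0.8050

0.805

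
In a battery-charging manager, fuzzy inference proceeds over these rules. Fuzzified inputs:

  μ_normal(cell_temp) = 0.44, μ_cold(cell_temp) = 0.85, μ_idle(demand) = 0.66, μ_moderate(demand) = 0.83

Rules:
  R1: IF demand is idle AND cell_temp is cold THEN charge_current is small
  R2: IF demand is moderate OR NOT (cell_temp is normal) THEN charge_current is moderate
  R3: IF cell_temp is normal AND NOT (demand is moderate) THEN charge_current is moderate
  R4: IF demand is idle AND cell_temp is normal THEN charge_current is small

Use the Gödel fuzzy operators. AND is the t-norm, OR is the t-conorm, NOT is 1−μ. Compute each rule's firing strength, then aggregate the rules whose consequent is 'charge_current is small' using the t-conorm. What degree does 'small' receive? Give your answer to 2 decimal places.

R1: idle=0.66, cold=0.85; AND[min(a, b)] → w = 0.66
R2: moderate=0.83, ¬normal=1−0.44=0.56; OR[max(a, b)] → w = 0.83
R3: normal=0.44, ¬moderate=1−0.83=0.17; AND[min(a, b)] → w = 0.17
R4: idle=0.66, normal=0.44; AND[min(a, b)] → w = 0.44
Rules with consequent 'small': {R1, R4} → strengths 0.66, 0.44
Aggregate via t-conorm [max(a, b)]: 0.66

0.66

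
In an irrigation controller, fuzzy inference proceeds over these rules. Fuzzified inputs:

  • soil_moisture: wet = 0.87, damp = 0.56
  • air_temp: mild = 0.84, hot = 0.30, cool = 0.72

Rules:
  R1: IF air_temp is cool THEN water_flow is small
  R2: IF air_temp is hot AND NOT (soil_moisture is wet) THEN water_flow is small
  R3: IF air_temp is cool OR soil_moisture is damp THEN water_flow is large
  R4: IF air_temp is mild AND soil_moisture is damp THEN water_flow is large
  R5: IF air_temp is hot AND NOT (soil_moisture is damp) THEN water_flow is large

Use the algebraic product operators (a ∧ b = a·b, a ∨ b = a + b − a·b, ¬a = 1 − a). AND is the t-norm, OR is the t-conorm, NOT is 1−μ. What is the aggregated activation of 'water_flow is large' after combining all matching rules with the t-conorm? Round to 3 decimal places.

R1: cool=0.72 → w = 0.7200
R2: hot=0.30, ¬wet=1−0.87=0.13; AND[a·b] → w = 0.0390
R3: cool=0.72, damp=0.56; OR[a + b − a·b] → w = 0.8768
R4: mild=0.84, damp=0.56; AND[a·b] → w = 0.4704
R5: hot=0.30, ¬damp=1−0.56=0.44; AND[a·b] → w = 0.1320
Rules with consequent 'large': {R3, R4, R5} → strengths 0.8768, 0.4704, 0.1320
Aggregate via t-conorm [a + b − a·b]: 0.9434

0.943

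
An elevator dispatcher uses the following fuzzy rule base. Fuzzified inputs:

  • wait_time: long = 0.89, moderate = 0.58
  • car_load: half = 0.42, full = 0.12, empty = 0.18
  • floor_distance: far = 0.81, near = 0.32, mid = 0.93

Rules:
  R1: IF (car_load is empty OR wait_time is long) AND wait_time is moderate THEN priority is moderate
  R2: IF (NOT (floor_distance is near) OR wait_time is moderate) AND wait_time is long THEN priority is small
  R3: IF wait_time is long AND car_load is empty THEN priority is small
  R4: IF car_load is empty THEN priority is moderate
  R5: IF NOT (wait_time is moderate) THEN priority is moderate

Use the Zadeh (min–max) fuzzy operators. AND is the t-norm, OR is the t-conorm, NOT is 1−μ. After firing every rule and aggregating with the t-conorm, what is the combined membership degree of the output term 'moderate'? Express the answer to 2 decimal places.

0.58

R1: (empty=0.18 OR long=0.89) = 0.89; AND[min(a, b)] with moderate=0.58 → w = 0.58
R2: (¬near=1−0.32=0.68 OR moderate=0.58) = 0.68; AND[min(a, b)] with long=0.89 → w = 0.68
R3: long=0.89, empty=0.18; AND[min(a, b)] → w = 0.18
R4: empty=0.18 → w = 0.18
R5: ¬moderate=1−0.58=0.42 → w = 0.42
Rules with consequent 'moderate': {R1, R4, R5} → strengths 0.58, 0.18, 0.42
Aggregate via t-conorm [max(a, b)]: 0.58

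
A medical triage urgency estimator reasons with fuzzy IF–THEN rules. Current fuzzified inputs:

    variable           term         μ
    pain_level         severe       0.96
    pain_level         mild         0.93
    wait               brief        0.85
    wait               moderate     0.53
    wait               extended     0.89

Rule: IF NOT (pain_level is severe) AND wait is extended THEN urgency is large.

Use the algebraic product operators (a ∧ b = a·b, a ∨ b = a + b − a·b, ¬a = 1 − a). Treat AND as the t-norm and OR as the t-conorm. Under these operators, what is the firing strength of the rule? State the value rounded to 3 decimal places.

0.036

firing strength: ¬severe=1−0.96=0.04, extended=0.89; AND[a·b] → w = 0.0356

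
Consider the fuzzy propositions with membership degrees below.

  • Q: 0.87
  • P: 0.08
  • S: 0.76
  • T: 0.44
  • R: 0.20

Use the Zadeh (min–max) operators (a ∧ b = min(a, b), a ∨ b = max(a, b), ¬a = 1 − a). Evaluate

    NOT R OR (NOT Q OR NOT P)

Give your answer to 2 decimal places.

NOT R = 1 − 0.20 = 0.80
NOT Q = 1 − 0.87 = 0.13
NOT P = 1 − 0.08 = 0.92
NOT Q OR NOT P = max(a, b) on (0.13, 0.92) = 0.92
NOT R OR (NOT Q OR NOT P) = max(a, b) on (0.80, 0.92) = 0.92

0.92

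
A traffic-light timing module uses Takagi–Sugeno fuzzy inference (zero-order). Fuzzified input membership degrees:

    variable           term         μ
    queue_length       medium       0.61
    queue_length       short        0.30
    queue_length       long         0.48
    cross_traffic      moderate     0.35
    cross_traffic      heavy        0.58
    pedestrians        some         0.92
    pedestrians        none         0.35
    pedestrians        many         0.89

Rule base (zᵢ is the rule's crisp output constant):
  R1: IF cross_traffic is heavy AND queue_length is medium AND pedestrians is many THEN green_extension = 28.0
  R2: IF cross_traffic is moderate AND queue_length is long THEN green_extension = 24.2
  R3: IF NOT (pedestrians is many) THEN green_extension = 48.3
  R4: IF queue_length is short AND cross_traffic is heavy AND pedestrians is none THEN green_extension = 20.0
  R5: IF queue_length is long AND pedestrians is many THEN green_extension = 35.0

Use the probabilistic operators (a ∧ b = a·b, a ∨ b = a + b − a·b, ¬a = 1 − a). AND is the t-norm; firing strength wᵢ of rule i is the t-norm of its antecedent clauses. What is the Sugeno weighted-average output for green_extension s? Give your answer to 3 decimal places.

31.791

R1 (z=28.0): heavy=0.58, medium=0.61, many=0.89; AND[a·b] → w = 0.3149
R2 (z=24.2): moderate=0.35, long=0.48; AND[a·b] → w = 0.1680
R3 (z=48.3): ¬many=1−0.89=0.11 → w = 0.1100
R4 (z=20.0): short=0.30, heavy=0.58, none=0.35; AND[a·b] → w = 0.0609
R5 (z=35.0): long=0.48, many=0.89; AND[a·b] → w = 0.4272
Weighted average = (0.3149·28.0 + 0.1680·24.2 + 0.1100·48.3 + 0.0609·20.0 + 0.4272·35.0) / (0.3149 + 0.1680 + 0.1100 + 0.0609 + 0.4272)
  = 34.3653 / 1.0810 = 31.791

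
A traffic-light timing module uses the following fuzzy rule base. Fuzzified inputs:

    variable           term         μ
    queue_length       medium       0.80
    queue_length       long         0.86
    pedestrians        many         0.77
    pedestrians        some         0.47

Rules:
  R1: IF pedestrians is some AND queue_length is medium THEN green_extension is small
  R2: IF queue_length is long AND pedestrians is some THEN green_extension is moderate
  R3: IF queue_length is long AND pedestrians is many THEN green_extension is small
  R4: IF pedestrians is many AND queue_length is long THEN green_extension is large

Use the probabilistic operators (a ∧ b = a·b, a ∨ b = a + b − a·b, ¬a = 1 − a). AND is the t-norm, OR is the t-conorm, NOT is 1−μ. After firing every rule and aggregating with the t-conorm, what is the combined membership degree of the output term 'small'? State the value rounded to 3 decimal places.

0.789

R1: some=0.47, medium=0.80; AND[a·b] → w = 0.3760
R2: long=0.86, some=0.47; AND[a·b] → w = 0.4042
R3: long=0.86, many=0.77; AND[a·b] → w = 0.6622
R4: many=0.77, long=0.86; AND[a·b] → w = 0.6622
Rules with consequent 'small': {R1, R3} → strengths 0.3760, 0.6622
Aggregate via t-conorm [a + b − a·b]: 0.7892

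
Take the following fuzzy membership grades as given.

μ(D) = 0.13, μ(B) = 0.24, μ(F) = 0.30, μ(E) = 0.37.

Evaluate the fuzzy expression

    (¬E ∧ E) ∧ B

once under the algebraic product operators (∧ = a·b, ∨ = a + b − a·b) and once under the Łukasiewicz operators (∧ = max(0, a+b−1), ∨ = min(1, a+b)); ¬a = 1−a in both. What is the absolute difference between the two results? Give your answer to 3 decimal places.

Under algebraic product:
  ¬E = 1 − 0.3700 = 0.6300
  ¬E ∧ E = a·b on (0.6300, 0.3700) = 0.2331
  (¬E ∧ E) ∧ B = a·b on (0.2331, 0.2400) = 0.0559
  → value = 0.0559
Under Łukasiewicz:
  ¬E = 1 − 0.37 = 0.63
  ¬E ∧ E = max(0, a+b−1) on (0.63, 0.37) = 0.00
  (¬E ∧ E) ∧ B = max(0, a+b−1) on (0.00, 0.24) = 0.00
  → value = 0.0000
|0.0559 − 0.0000| = 0.056

0.056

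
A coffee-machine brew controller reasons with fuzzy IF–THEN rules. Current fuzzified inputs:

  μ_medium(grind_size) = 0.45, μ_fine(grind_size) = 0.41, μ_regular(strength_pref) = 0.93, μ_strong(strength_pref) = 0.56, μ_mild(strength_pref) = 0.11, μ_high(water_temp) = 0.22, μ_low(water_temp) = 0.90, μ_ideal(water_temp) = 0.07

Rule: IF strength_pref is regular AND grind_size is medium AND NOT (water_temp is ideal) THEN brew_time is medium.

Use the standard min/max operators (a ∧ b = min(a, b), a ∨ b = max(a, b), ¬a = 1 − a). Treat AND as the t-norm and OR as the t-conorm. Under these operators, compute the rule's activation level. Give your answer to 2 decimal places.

firing strength: regular=0.93, medium=0.45, ¬ideal=1−0.07=0.93; AND[min(a, b)] → w = 0.45

0.45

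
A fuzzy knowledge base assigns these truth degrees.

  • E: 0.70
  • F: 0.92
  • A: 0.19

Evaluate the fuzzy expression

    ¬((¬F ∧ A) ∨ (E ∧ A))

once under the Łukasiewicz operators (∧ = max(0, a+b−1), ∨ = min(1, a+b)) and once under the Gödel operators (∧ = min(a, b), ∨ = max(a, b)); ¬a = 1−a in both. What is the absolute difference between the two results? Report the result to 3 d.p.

0.190

Under Łukasiewicz:
  ¬F = 1 − 0.92 = 0.08
  ¬F ∧ A = max(0, a+b−1) on (0.08, 0.19) = 0.00
  E ∧ A = max(0, a+b−1) on (0.70, 0.19) = 0.00
  (¬F ∧ A) ∨ (E ∧ A) = min(1, a+b) on (0.00, 0.00) = 0.00
  ¬((¬F ∧ A) ∨ (E ∧ A)) = 1 − 0.00 = 1.00
  → value = 1.0000
Under Gödel:
  ¬F = 1 − 0.92 = 0.08
  ¬F ∧ A = min(a, b) on (0.08, 0.19) = 0.08
  E ∧ A = min(a, b) on (0.70, 0.19) = 0.19
  (¬F ∧ A) ∨ (E ∧ A) = max(a, b) on (0.08, 0.19) = 0.19
  ¬((¬F ∧ A) ∨ (E ∧ A)) = 1 − 0.19 = 0.81
  → value = 0.8100
|1.0000 − 0.8100| = 0.190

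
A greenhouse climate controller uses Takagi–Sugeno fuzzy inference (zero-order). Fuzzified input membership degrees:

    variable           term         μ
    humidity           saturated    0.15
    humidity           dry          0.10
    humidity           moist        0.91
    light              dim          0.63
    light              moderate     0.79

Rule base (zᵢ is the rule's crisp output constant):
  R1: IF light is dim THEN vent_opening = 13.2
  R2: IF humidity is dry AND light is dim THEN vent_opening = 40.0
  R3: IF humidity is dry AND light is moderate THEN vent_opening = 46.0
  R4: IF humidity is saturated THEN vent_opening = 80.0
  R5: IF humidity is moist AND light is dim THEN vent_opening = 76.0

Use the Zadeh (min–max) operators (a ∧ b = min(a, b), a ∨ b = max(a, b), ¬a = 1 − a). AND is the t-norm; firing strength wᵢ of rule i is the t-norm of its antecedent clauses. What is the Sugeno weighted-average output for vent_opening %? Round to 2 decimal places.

R1 (z=13.2): dim=0.63 → w = 0.63
R2 (z=40.0): dry=0.10, dim=0.63; AND[min(a, b)] → w = 0.10
R3 (z=46.0): dry=0.10, moderate=0.79; AND[min(a, b)] → w = 0.10
R4 (z=80.0): saturated=0.15 → w = 0.15
R5 (z=76.0): moist=0.91, dim=0.63; AND[min(a, b)] → w = 0.63
Weighted average = (0.63·13.2 + 0.10·40.0 + 0.10·46.0 + 0.15·80.0 + 0.63·76.0) / (0.63 + 0.10 + 0.10 + 0.15 + 0.63)
  = 76.7960 / 1.6100 = 47.70

47.70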